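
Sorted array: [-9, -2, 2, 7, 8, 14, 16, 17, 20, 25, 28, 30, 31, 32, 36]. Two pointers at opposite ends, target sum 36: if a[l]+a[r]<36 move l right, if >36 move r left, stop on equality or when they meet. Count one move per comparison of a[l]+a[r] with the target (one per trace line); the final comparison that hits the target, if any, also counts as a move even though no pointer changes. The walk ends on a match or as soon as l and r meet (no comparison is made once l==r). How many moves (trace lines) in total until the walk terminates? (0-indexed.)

9 moves

[0,14] -9+36=27 <36 → l++
[1,14] -2+36=34 <36 → l++
[2,14] 2+36=38 >36 → r--
[2,13] 2+32=34 <36 → l++
[3,13] 7+32=39 >36 → r--
[3,12] 7+31=38 >36 → r--
[3,11] 7+30=37 >36 → r--
[3,10] 7+28=35 <36 → l++
[4,10] 8+28=36 → found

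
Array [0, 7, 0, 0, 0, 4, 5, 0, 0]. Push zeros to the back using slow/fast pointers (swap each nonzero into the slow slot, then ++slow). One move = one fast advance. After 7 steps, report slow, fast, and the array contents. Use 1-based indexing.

slow=4, fast=8, a=[7, 4, 5, 0, 0, 0, 0, 0, 0]

slow=1 fast=1: a[fast]=0, fast++
slow=1 fast=2: a[fast]=7≠0 swap→a[1]=7, slow++,fast++
slow=2 fast=3: a[fast]=0, fast++
slow=2 fast=4: a[fast]=0, fast++
slow=2 fast=5: a[fast]=0, fast++
slow=2 fast=6: a[fast]=4≠0 swap→a[2]=4, slow++,fast++
slow=3 fast=7: a[fast]=5≠0 swap→a[3]=5, slow++,fast++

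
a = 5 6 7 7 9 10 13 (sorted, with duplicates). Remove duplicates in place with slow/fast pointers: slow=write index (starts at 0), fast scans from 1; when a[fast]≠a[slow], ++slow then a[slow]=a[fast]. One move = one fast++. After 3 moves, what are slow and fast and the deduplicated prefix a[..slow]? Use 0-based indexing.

(s=0,f=1) a[fast]=6≠a[slow]=5 write a[1]=6 → slow++,fast++
(s=1,f=2) a[fast]=7≠a[slow]=6 write a[2]=7 → slow++,fast++
(s=2,f=3) a[fast]=7=a[slow] dup → fast++

slow=2, fast=4, prefix=[5, 6, 7]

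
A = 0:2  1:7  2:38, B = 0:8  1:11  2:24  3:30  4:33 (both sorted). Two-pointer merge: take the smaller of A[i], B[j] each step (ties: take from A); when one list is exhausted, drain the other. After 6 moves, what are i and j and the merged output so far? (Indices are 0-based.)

i=0 j=0: A[i]=2<=B[j]=8 take 2, i++
i=1 j=0: A[i]=7<=B[j]=8 take 7, i++
i=2 j=0: A[i]=38>B[j]=8 take 8, j++
i=2 j=1: A[i]=38>B[j]=11 take 11, j++
i=2 j=2: A[i]=38>B[j]=24 take 24, j++
i=2 j=3: A[i]=38>B[j]=30 take 30, j++

i=2, j=4, merged so far=[2, 7, 8, 11, 24, 30]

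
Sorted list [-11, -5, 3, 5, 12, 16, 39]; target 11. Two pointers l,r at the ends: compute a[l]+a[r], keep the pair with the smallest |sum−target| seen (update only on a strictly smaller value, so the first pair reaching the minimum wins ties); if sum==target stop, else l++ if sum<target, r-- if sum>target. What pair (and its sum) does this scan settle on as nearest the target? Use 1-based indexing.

l=1 r=7: -11+39=28 d=17 *, r--
l=1 r=6: -11+16=5 d=6 *, l++
l=2 r=6: -5+16=11 d=0 *, stop

pair (-5, 16) with sum 11 (|Δ|=0)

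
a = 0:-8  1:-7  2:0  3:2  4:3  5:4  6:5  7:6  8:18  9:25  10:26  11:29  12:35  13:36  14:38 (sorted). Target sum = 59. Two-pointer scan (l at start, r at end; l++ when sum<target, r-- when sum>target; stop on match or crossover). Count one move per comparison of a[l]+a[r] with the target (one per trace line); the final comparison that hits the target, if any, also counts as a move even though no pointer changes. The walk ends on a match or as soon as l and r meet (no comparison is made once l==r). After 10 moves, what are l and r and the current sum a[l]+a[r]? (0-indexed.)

l=9, r=13, sum=61

l=0 r=14: -8+38=30 <59, l++
l=1 r=14: -7+38=31 <59, l++
l=2 r=14: 0+38=38 <59, l++
l=3 r=14: 2+38=40 <59, l++
l=4 r=14: 3+38=41 <59, l++
l=5 r=14: 4+38=42 <59, l++
l=6 r=14: 5+38=43 <59, l++
l=7 r=14: 6+38=44 <59, l++
l=8 r=14: 18+38=56 <59, l++
l=9 r=14: 25+38=63 >59, r--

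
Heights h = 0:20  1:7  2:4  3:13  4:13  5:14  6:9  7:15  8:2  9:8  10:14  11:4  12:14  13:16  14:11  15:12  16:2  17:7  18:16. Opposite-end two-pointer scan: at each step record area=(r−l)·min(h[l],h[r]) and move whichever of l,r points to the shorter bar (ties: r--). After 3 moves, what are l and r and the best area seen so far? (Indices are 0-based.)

l=0 r=18: min(20,16)*18=288 best=288 *, r--
l=0 r=17: min(20,7)*17=119 best=288, r--
l=0 r=16: min(20,2)*16=32 best=288, r--

l=0, r=15, best area=288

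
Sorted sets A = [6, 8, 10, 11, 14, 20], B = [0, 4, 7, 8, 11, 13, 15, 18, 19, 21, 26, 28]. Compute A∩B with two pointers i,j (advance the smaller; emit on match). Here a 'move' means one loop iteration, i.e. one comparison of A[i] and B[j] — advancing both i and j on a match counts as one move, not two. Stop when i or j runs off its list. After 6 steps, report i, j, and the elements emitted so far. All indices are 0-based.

[i=0,j=0] 6>0 → j++
[i=0,j=1] 6>4 → j++
[i=0,j=2] 6<7 → i++
[i=1,j=2] 8>7 → j++
[i=1,j=3] 8==8 emit → i++,j++
[i=2,j=4] 10<11 → i++

i=3, j=4, emitted=[8]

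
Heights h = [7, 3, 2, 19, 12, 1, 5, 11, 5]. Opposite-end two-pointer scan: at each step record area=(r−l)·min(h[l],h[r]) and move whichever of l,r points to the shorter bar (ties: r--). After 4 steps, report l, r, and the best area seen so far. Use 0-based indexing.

[0,8] min(7,5)*8=40 best=40 * → r--
[0,7] min(7,11)*7=49 best=49 * → l++
[1,7] min(3,11)*6=18 best=49 → l++
[2,7] min(2,11)*5=10 best=49 → l++

l=3, r=7, best area=49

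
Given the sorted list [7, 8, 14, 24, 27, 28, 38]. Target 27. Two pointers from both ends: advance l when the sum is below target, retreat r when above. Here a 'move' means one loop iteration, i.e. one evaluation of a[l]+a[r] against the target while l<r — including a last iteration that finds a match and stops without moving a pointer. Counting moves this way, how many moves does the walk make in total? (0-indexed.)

6 moves

l=0 r=6: 7+38=45 >27, r--
l=0 r=5: 7+28=35 >27, r--
l=0 r=4: 7+27=34 >27, r--
l=0 r=3: 7+24=31 >27, r--
l=0 r=2: 7+14=21 <27, l++
l=1 r=2: 8+14=22 <27, l++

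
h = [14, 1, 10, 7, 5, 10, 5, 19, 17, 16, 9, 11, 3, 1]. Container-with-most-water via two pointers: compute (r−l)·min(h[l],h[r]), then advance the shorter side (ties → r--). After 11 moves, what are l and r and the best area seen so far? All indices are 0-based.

l=7, r=9, best area=126

[0,13] min(14,1)*13=13 best=13 * → r--
[0,12] min(14,3)*12=36 best=36 * → r--
[0,11] min(14,11)*11=121 best=121 * → r--
[0,10] min(14,9)*10=90 best=121 → r--
[0,9] min(14,16)*9=126 best=126 * → l++
[1,9] min(1,16)*8=8 best=126 → l++
[2,9] min(10,16)*7=70 best=126 → l++
[3,9] min(7,16)*6=42 best=126 → l++
[4,9] min(5,16)*5=25 best=126 → l++
[5,9] min(10,16)*4=40 best=126 → l++
[6,9] min(5,16)*3=15 best=126 → l++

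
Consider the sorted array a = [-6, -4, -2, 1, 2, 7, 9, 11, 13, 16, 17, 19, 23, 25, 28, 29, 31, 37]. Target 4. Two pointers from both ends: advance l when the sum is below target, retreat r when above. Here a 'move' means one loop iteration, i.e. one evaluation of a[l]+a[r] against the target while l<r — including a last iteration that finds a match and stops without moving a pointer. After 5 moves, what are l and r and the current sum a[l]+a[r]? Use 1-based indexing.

l=1, r=13, sum=17

l=1 r=18: -6+37=31 >4, r--
l=1 r=17: -6+31=25 >4, r--
l=1 r=16: -6+29=23 >4, r--
l=1 r=15: -6+28=22 >4, r--
l=1 r=14: -6+25=19 >4, r--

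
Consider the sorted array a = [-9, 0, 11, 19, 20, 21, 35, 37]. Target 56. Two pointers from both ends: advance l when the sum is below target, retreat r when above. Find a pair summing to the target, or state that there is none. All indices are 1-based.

(19, 37)

l=1 r=8: -9+37=28 <56, l++
l=2 r=8: 0+37=37 <56, l++
l=3 r=8: 11+37=48 <56, l++
l=4 r=8: 19+37=56, found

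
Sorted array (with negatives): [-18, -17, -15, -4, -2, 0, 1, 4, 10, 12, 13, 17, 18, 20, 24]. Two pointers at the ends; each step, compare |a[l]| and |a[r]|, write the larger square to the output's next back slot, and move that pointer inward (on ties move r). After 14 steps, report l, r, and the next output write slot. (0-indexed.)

l=5, r=5, next write slot=0

l=0 r=14: |-18|<=|24| out[14]=576, r--
l=0 r=13: |-18|<=|20| out[13]=400, r--
l=0 r=12: |-18|<=|18| out[12]=324, r--
l=0 r=11: |-18|>|17| out[11]=324, l++
l=1 r=11: |-17|<=|17| out[10]=289, r--
l=1 r=10: |-17|>|13| out[9]=289, l++
l=2 r=10: |-15|>|13| out[8]=225, l++
l=3 r=10: |-4|<=|13| out[7]=169, r--
l=3 r=9: |-4|<=|12| out[6]=144, r--
l=3 r=8: |-4|<=|10| out[5]=100, r--
l=3 r=7: |-4|<=|4| out[4]=16, r--
l=3 r=6: |-4|>|1| out[3]=16, l++
l=4 r=6: |-2|>|1| out[2]=4, l++
l=5 r=6: |0|<=|1| out[1]=1, r--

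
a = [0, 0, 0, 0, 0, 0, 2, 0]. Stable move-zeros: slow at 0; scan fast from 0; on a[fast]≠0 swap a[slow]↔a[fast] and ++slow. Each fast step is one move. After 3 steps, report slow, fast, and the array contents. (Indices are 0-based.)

slow=0 fast=0: a[fast]=0, fast++
slow=0 fast=1: a[fast]=0, fast++
slow=0 fast=2: a[fast]=0, fast++

slow=0, fast=3, a=[0, 0, 0, 0, 0, 0, 2, 0]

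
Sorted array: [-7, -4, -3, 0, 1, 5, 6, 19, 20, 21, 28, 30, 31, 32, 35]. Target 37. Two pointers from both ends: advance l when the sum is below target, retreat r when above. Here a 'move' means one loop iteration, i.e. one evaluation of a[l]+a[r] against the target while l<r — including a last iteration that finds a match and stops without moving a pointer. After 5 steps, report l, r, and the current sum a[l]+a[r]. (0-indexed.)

l=5, r=14, sum=40

l=0 r=14: -7+35=28 <37, l++
l=1 r=14: -4+35=31 <37, l++
l=2 r=14: -3+35=32 <37, l++
l=3 r=14: 0+35=35 <37, l++
l=4 r=14: 1+35=36 <37, l++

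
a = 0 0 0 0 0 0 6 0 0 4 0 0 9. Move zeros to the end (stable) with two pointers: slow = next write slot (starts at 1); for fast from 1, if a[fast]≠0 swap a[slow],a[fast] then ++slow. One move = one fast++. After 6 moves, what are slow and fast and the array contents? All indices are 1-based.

slow=1, fast=7, a=[0, 0, 0, 0, 0, 0, 6, 0, 0, 4, 0, 0, 9]

slow=1 fast=1: a[fast]=0, fast++
slow=1 fast=2: a[fast]=0, fast++
slow=1 fast=3: a[fast]=0, fast++
slow=1 fast=4: a[fast]=0, fast++
slow=1 fast=5: a[fast]=0, fast++
slow=1 fast=6: a[fast]=0, fast++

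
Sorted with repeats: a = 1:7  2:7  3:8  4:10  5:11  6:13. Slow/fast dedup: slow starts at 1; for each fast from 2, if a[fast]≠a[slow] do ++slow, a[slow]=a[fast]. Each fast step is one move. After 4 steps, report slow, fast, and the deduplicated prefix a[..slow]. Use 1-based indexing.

slow=4, fast=6, prefix=[7, 8, 10, 11]

slow=1 fast=2: a[fast]=7=a[slow] dup, fast++
slow=1 fast=3: a[fast]=8≠a[slow]=7 write a[2]=8, slow++,fast++
slow=2 fast=4: a[fast]=10≠a[slow]=8 write a[3]=10, slow++,fast++
slow=3 fast=5: a[fast]=11≠a[slow]=10 write a[4]=11, slow++,fast++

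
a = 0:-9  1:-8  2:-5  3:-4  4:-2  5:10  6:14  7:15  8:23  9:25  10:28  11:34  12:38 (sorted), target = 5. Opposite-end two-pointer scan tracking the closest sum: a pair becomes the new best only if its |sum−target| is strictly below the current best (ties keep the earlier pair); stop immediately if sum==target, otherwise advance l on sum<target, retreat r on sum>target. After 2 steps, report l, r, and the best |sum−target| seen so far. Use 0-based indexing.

l=0, r=10, best |Δ|=20

l=0 r=12: -9+38=29 d=24 *, r--
l=0 r=11: -9+34=25 d=20 *, r--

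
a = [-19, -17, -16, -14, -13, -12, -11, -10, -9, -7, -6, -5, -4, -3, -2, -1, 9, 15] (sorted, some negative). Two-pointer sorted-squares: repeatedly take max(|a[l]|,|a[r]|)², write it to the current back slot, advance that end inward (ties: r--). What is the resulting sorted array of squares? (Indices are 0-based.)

[0,17] |-19|>|15| out[17]=361 → l++
[1,17] |-17|>|15| out[16]=289 → l++
[2,17] |-16|>|15| out[15]=256 → l++
[3,17] |-14|<=|15| out[14]=225 → r--
[3,16] |-14|>|9| out[13]=196 → l++
[4,16] |-13|>|9| out[12]=169 → l++
[5,16] |-12|>|9| out[11]=144 → l++
[6,16] |-11|>|9| out[10]=121 → l++
[7,16] |-10|>|9| out[9]=100 → l++
[8,16] |-9|<=|9| out[8]=81 → r--
[8,15] |-9|>|-1| out[7]=81 → l++
[9,15] |-7|>|-1| out[6]=49 → l++
[10,15] |-6|>|-1| out[5]=36 → l++
[11,15] |-5|>|-1| out[4]=25 → l++
[12,15] |-4|>|-1| out[3]=16 → l++
[13,15] |-3|>|-1| out[2]=9 → l++
[14,15] |-2|>|-1| out[1]=4 → l++
[15,15] |-1|<=|-1| out[0]=1 → r--

[1, 4, 9, 16, 25, 36, 49, 81, 81, 100, 121, 144, 169, 196, 225, 256, 289, 361]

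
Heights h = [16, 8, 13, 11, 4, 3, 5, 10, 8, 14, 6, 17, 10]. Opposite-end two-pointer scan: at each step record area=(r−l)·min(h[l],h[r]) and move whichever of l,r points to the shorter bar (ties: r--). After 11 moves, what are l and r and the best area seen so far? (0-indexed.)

l=0 r=12: min(16,10)*12=120 best=120 *, r--
l=0 r=11: min(16,17)*11=176 best=176 *, l++
l=1 r=11: min(8,17)*10=80 best=176, l++
l=2 r=11: min(13,17)*9=117 best=176, l++
l=3 r=11: min(11,17)*8=88 best=176, l++
l=4 r=11: min(4,17)*7=28 best=176, l++
l=5 r=11: min(3,17)*6=18 best=176, l++
l=6 r=11: min(5,17)*5=25 best=176, l++
l=7 r=11: min(10,17)*4=40 best=176, l++
l=8 r=11: min(8,17)*3=24 best=176, l++
l=9 r=11: min(14,17)*2=28 best=176, l++

l=10, r=11, best area=176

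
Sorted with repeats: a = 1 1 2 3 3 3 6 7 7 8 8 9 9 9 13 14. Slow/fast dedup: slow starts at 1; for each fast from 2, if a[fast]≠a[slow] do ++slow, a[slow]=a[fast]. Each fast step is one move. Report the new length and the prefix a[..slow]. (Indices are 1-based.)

slow=1 fast=2: a[fast]=1=a[slow] dup, fast++
slow=1 fast=3: a[fast]=2≠a[slow]=1 write a[2]=2, slow++,fast++
slow=2 fast=4: a[fast]=3≠a[slow]=2 write a[3]=3, slow++,fast++
slow=3 fast=5: a[fast]=3=a[slow] dup, fast++
slow=3 fast=6: a[fast]=3=a[slow] dup, fast++
slow=3 fast=7: a[fast]=6≠a[slow]=3 write a[4]=6, slow++,fast++
slow=4 fast=8: a[fast]=7≠a[slow]=6 write a[5]=7, slow++,fast++
slow=5 fast=9: a[fast]=7=a[slow] dup, fast++
slow=5 fast=10: a[fast]=8≠a[slow]=7 write a[6]=8, slow++,fast++
slow=6 fast=11: a[fast]=8=a[slow] dup, fast++
slow=6 fast=12: a[fast]=9≠a[slow]=8 write a[7]=9, slow++,fast++
slow=7 fast=13: a[fast]=9=a[slow] dup, fast++
slow=7 fast=14: a[fast]=9=a[slow] dup, fast++
slow=7 fast=15: a[fast]=13≠a[slow]=9 write a[8]=13, slow++,fast++
slow=8 fast=16: a[fast]=14≠a[slow]=13 write a[9]=14, slow++,fast++

length 9; prefix = [1, 2, 3, 6, 7, 8, 9, 13, 14]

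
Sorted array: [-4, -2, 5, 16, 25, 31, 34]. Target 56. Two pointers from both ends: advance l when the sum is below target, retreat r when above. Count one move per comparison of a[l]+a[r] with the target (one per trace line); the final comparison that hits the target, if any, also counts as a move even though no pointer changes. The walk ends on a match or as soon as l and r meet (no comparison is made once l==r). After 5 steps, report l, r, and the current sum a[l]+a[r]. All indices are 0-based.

[0,6] -4+34=30 <56 → l++
[1,6] -2+34=32 <56 → l++
[2,6] 5+34=39 <56 → l++
[3,6] 16+34=50 <56 → l++
[4,6] 25+34=59 >56 → r--

l=4, r=5, sum=56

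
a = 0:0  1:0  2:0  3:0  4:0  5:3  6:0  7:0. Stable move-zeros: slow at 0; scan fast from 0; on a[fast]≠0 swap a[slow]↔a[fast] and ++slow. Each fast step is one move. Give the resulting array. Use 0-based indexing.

[3, 0, 0, 0, 0, 0, 0, 0]

(s=0,f=0) a[fast]=0 → fast++
(s=0,f=1) a[fast]=0 → fast++
(s=0,f=2) a[fast]=0 → fast++
(s=0,f=3) a[fast]=0 → fast++
(s=0,f=4) a[fast]=0 → fast++
(s=0,f=5) a[fast]=3≠0 swap→a[0]=3 → slow++,fast++
(s=1,f=6) a[fast]=0 → fast++
(s=1,f=7) a[fast]=0 → fast++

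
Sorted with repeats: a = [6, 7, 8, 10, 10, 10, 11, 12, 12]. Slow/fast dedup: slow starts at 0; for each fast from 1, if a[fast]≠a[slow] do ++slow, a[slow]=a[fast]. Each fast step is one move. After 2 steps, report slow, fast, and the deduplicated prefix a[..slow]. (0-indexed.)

slow=2, fast=3, prefix=[6, 7, 8]

slow=0 fast=1: a[fast]=7≠a[slow]=6 write a[1]=7, slow++,fast++
slow=1 fast=2: a[fast]=8≠a[slow]=7 write a[2]=8, slow++,fast++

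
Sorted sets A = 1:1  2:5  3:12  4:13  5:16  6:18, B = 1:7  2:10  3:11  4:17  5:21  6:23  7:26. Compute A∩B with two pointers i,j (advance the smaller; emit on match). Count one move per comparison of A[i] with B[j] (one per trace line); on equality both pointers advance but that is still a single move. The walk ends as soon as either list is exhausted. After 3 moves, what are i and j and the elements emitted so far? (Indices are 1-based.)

i=1 j=1: 1<7, i++
i=2 j=1: 5<7, i++
i=3 j=1: 12>7, j++

i=3, j=2, emitted=[]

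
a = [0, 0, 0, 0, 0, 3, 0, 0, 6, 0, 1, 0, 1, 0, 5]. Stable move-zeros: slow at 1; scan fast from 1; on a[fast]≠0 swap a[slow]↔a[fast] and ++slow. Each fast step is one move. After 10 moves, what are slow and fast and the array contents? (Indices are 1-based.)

slow=3, fast=11, a=[3, 6, 0, 0, 0, 0, 0, 0, 0, 0, 1, 0, 1, 0, 5]

(s=1,f=1) a[fast]=0 → fast++
(s=1,f=2) a[fast]=0 → fast++
(s=1,f=3) a[fast]=0 → fast++
(s=1,f=4) a[fast]=0 → fast++
(s=1,f=5) a[fast]=0 → fast++
(s=1,f=6) a[fast]=3≠0 swap→a[1]=3 → slow++,fast++
(s=2,f=7) a[fast]=0 → fast++
(s=2,f=8) a[fast]=0 → fast++
(s=2,f=9) a[fast]=6≠0 swap→a[2]=6 → slow++,fast++
(s=3,f=10) a[fast]=0 → fast++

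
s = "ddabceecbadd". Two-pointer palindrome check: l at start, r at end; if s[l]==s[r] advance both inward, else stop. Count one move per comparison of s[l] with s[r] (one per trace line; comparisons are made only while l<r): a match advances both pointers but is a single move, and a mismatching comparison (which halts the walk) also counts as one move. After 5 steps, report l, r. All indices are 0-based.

l=5, r=6

l=0 r=11: 'd'=='d', l++,r--
l=1 r=10: 'd'=='d', l++,r--
l=2 r=9: 'a'=='a', l++,r--
l=3 r=8: 'b'=='b', l++,r--
l=4 r=7: 'c'=='c', l++,r--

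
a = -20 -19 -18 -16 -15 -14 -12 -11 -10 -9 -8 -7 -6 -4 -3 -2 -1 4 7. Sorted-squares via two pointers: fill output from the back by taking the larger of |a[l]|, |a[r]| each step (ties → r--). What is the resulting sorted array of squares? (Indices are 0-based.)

[1, 4, 9, 16, 16, 36, 49, 49, 64, 81, 100, 121, 144, 196, 225, 256, 324, 361, 400]

l=0 r=18: |-20|>|7| out[18]=400, l++
l=1 r=18: |-19|>|7| out[17]=361, l++
l=2 r=18: |-18|>|7| out[16]=324, l++
l=3 r=18: |-16|>|7| out[15]=256, l++
l=4 r=18: |-15|>|7| out[14]=225, l++
l=5 r=18: |-14|>|7| out[13]=196, l++
l=6 r=18: |-12|>|7| out[12]=144, l++
l=7 r=18: |-11|>|7| out[11]=121, l++
l=8 r=18: |-10|>|7| out[10]=100, l++
l=9 r=18: |-9|>|7| out[9]=81, l++
l=10 r=18: |-8|>|7| out[8]=64, l++
l=11 r=18: |-7|<=|7| out[7]=49, r--
l=11 r=17: |-7|>|4| out[6]=49, l++
l=12 r=17: |-6|>|4| out[5]=36, l++
l=13 r=17: |-4|<=|4| out[4]=16, r--
l=13 r=16: |-4|>|-1| out[3]=16, l++
l=14 r=16: |-3|>|-1| out[2]=9, l++
l=15 r=16: |-2|>|-1| out[1]=4, l++
l=16 r=16: |-1|<=|-1| out[0]=1, r--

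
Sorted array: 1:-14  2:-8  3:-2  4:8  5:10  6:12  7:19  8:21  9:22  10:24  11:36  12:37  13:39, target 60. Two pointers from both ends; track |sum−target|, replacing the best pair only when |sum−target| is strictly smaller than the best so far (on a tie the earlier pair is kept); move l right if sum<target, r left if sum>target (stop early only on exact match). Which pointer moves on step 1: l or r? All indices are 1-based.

[1,13] -14+39=25 d=35 * → l++

l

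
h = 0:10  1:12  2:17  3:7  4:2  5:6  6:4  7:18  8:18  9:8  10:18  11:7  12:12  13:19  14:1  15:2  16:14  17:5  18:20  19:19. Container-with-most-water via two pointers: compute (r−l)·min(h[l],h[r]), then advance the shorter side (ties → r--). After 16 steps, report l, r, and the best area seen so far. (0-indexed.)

l=15, r=18, best area=289

[0,19] min(10,19)*19=190 best=190 * → l++
[1,19] min(12,19)*18=216 best=216 * → l++
[2,19] min(17,19)*17=289 best=289 * → l++
[3,19] min(7,19)*16=112 best=289 → l++
[4,19] min(2,19)*15=30 best=289 → l++
[5,19] min(6,19)*14=84 best=289 → l++
[6,19] min(4,19)*13=52 best=289 → l++
[7,19] min(18,19)*12=216 best=289 → l++
[8,19] min(18,19)*11=198 best=289 → l++
[9,19] min(8,19)*10=80 best=289 → l++
[10,19] min(18,19)*9=162 best=289 → l++
[11,19] min(7,19)*8=56 best=289 → l++
[12,19] min(12,19)*7=84 best=289 → l++
[13,19] min(19,19)*6=114 best=289 → r--
[13,18] min(19,20)*5=95 best=289 → l++
[14,18] min(1,20)*4=4 best=289 → l++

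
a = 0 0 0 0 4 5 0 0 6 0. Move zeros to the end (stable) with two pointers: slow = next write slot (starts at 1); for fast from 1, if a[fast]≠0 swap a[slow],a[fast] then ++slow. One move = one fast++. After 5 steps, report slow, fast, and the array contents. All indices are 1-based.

slow=2, fast=6, a=[4, 0, 0, 0, 0, 5, 0, 0, 6, 0]

slow=1 fast=1: a[fast]=0, fast++
slow=1 fast=2: a[fast]=0, fast++
slow=1 fast=3: a[fast]=0, fast++
slow=1 fast=4: a[fast]=0, fast++
slow=1 fast=5: a[fast]=4≠0 swap→a[1]=4, slow++,fast++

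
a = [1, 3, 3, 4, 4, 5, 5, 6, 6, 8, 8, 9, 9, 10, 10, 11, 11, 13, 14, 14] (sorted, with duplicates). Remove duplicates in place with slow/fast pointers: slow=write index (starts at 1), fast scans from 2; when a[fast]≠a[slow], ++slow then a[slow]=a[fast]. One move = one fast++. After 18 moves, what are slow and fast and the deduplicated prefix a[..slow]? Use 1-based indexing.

slow=1 fast=2: a[fast]=3≠a[slow]=1 write a[2]=3, slow++,fast++
slow=2 fast=3: a[fast]=3=a[slow] dup, fast++
slow=2 fast=4: a[fast]=4≠a[slow]=3 write a[3]=4, slow++,fast++
slow=3 fast=5: a[fast]=4=a[slow] dup, fast++
slow=3 fast=6: a[fast]=5≠a[slow]=4 write a[4]=5, slow++,fast++
slow=4 fast=7: a[fast]=5=a[slow] dup, fast++
slow=4 fast=8: a[fast]=6≠a[slow]=5 write a[5]=6, slow++,fast++
slow=5 fast=9: a[fast]=6=a[slow] dup, fast++
slow=5 fast=10: a[fast]=8≠a[slow]=6 write a[6]=8, slow++,fast++
slow=6 fast=11: a[fast]=8=a[slow] dup, fast++
slow=6 fast=12: a[fast]=9≠a[slow]=8 write a[7]=9, slow++,fast++
slow=7 fast=13: a[fast]=9=a[slow] dup, fast++
slow=7 fast=14: a[fast]=10≠a[slow]=9 write a[8]=10, slow++,fast++
slow=8 fast=15: a[fast]=10=a[slow] dup, fast++
slow=8 fast=16: a[fast]=11≠a[slow]=10 write a[9]=11, slow++,fast++
slow=9 fast=17: a[fast]=11=a[slow] dup, fast++
slow=9 fast=18: a[fast]=13≠a[slow]=11 write a[10]=13, slow++,fast++
slow=10 fast=19: a[fast]=14≠a[slow]=13 write a[11]=14, slow++,fast++

slow=11, fast=20, prefix=[1, 3, 4, 5, 6, 8, 9, 10, 11, 13, 14]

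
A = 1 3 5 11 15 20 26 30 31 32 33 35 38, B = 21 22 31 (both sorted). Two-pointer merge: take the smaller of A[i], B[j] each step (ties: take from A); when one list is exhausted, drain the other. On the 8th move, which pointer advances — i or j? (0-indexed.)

i=0 j=0: A[i]=1<=B[j]=21 take 1, i++
i=1 j=0: A[i]=3<=B[j]=21 take 3, i++
i=2 j=0: A[i]=5<=B[j]=21 take 5, i++
i=3 j=0: A[i]=11<=B[j]=21 take 11, i++
i=4 j=0: A[i]=15<=B[j]=21 take 15, i++
i=5 j=0: A[i]=20<=B[j]=21 take 20, i++
i=6 j=0: A[i]=26>B[j]=21 take 21, j++
i=6 j=1: A[i]=26>B[j]=22 take 22, j++

j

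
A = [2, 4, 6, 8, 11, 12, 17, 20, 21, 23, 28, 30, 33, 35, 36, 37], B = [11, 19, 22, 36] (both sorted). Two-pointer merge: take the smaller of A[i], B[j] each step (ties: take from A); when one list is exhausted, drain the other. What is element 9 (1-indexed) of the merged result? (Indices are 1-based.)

merged[9] = 19

i=1 j=1: A[i]=2<=B[j]=11 take 2, i++
i=2 j=1: A[i]=4<=B[j]=11 take 4, i++
i=3 j=1: A[i]=6<=B[j]=11 take 6, i++
i=4 j=1: A[i]=8<=B[j]=11 take 8, i++
i=5 j=1: A[i]=11<=B[j]=11 take 11, i++
i=6 j=1: A[i]=12>B[j]=11 take 11, j++
i=6 j=2: A[i]=12<=B[j]=19 take 12, i++
i=7 j=2: A[i]=17<=B[j]=19 take 17, i++
i=8 j=2: A[i]=20>B[j]=19 take 19, j++
i=8 j=3: A[i]=20<=B[j]=22 take 20, i++
i=9 j=3: A[i]=21<=B[j]=22 take 21, i++
i=10 j=3: A[i]=23>B[j]=22 take 22, j++
i=10 j=4: A[i]=23<=B[j]=36 take 23, i++
i=11 j=4: A[i]=28<=B[j]=36 take 28, i++
i=12 j=4: A[i]=30<=B[j]=36 take 30, i++
i=13 j=4: A[i]=33<=B[j]=36 take 33, i++
i=14 j=4: A[i]=35<=B[j]=36 take 35, i++
i=15 j=4: A[i]=36<=B[j]=36 take 36, i++
i=16 j=4: A[i]=37>B[j]=36 take 36, j++
i=16 j=5: B done, take A[i]=37, i++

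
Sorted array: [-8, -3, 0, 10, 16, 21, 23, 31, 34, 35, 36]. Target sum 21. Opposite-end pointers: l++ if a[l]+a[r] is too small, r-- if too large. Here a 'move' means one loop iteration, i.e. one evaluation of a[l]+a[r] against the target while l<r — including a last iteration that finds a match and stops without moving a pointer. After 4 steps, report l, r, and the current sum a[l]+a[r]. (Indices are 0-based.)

[0,10] -8+36=28 >21 → r--
[0,9] -8+35=27 >21 → r--
[0,8] -8+34=26 >21 → r--
[0,7] -8+31=23 >21 → r--

l=0, r=6, sum=15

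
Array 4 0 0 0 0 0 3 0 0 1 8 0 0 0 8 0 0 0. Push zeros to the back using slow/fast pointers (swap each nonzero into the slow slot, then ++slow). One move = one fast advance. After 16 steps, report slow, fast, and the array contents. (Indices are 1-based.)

slow=6, fast=17, a=[4, 3, 1, 8, 8, 0, 0, 0, 0, 0, 0, 0, 0, 0, 0, 0, 0, 0]

(s=1,f=1) a[fast]=4≠0 swap→a[1]=4 → slow++,fast++
(s=2,f=2) a[fast]=0 → fast++
(s=2,f=3) a[fast]=0 → fast++
(s=2,f=4) a[fast]=0 → fast++
(s=2,f=5) a[fast]=0 → fast++
(s=2,f=6) a[fast]=0 → fast++
(s=2,f=7) a[fast]=3≠0 swap→a[2]=3 → slow++,fast++
(s=3,f=8) a[fast]=0 → fast++
(s=3,f=9) a[fast]=0 → fast++
(s=3,f=10) a[fast]=1≠0 swap→a[3]=1 → slow++,fast++
(s=4,f=11) a[fast]=8≠0 swap→a[4]=8 → slow++,fast++
(s=5,f=12) a[fast]=0 → fast++
(s=5,f=13) a[fast]=0 → fast++
(s=5,f=14) a[fast]=0 → fast++
(s=5,f=15) a[fast]=8≠0 swap→a[5]=8 → slow++,fast++
(s=6,f=16) a[fast]=0 → fast++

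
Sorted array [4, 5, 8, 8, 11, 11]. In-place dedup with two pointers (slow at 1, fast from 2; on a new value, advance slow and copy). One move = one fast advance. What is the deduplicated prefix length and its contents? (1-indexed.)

length 4; prefix = [4, 5, 8, 11]

slow=1 fast=2: a[fast]=5≠a[slow]=4 write a[2]=5, slow++,fast++
slow=2 fast=3: a[fast]=8≠a[slow]=5 write a[3]=8, slow++,fast++
slow=3 fast=4: a[fast]=8=a[slow] dup, fast++
slow=3 fast=5: a[fast]=11≠a[slow]=8 write a[4]=11, slow++,fast++
slow=4 fast=6: a[fast]=11=a[slow] dup, fast++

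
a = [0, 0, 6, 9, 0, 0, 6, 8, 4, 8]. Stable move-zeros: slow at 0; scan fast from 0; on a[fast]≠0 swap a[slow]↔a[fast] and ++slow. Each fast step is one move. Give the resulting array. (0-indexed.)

(s=0,f=0) a[fast]=0 → fast++
(s=0,f=1) a[fast]=0 → fast++
(s=0,f=2) a[fast]=6≠0 swap→a[0]=6 → slow++,fast++
(s=1,f=3) a[fast]=9≠0 swap→a[1]=9 → slow++,fast++
(s=2,f=4) a[fast]=0 → fast++
(s=2,f=5) a[fast]=0 → fast++
(s=2,f=6) a[fast]=6≠0 swap→a[2]=6 → slow++,fast++
(s=3,f=7) a[fast]=8≠0 swap→a[3]=8 → slow++,fast++
(s=4,f=8) a[fast]=4≠0 swap→a[4]=4 → slow++,fast++
(s=5,f=9) a[fast]=8≠0 swap→a[5]=8 → slow++,fast++

[6, 9, 6, 8, 4, 8, 0, 0, 0, 0]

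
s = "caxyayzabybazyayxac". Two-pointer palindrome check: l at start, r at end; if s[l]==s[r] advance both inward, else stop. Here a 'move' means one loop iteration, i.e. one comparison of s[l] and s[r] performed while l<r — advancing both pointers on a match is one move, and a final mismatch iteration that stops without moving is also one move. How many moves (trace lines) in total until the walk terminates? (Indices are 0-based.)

[0,18] 'c'=='c' → l++,r--
[1,17] 'a'=='a' → l++,r--
[2,16] 'x'=='x' → l++,r--
[3,15] 'y'=='y' → l++,r--
[4,14] 'a'=='a' → l++,r--
[5,13] 'y'=='y' → l++,r--
[6,12] 'z'=='z' → l++,r--
[7,11] 'a'=='a' → l++,r--
[8,10] 'b'=='b' → l++,r--

9 moves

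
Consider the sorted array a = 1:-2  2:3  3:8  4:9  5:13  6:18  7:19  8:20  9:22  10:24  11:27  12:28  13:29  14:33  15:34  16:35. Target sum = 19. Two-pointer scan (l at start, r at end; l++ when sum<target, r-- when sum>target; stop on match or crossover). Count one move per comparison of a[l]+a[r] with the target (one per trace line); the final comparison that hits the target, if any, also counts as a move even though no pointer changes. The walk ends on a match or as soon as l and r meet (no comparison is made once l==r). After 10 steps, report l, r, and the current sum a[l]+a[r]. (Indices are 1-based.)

l=2, r=7, sum=22

l=1 r=16: -2+35=33 >19, r--
l=1 r=15: -2+34=32 >19, r--
l=1 r=14: -2+33=31 >19, r--
l=1 r=13: -2+29=27 >19, r--
l=1 r=12: -2+28=26 >19, r--
l=1 r=11: -2+27=25 >19, r--
l=1 r=10: -2+24=22 >19, r--
l=1 r=9: -2+22=20 >19, r--
l=1 r=8: -2+20=18 <19, l++
l=2 r=8: 3+20=23 >19, r--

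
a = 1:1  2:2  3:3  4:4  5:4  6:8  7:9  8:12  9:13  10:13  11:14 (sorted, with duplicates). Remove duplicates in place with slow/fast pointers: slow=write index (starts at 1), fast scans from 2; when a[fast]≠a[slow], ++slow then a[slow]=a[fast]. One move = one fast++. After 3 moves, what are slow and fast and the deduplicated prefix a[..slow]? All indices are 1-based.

slow=4, fast=5, prefix=[1, 2, 3, 4]

slow=1 fast=2: a[fast]=2≠a[slow]=1 write a[2]=2, slow++,fast++
slow=2 fast=3: a[fast]=3≠a[slow]=2 write a[3]=3, slow++,fast++
slow=3 fast=4: a[fast]=4≠a[slow]=3 write a[4]=4, slow++,fast++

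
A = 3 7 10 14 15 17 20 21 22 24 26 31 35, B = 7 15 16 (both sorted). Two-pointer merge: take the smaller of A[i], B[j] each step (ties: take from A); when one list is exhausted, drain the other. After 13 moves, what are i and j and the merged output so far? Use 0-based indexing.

i=10, j=3, merged so far=[3, 7, 7, 10, 14, 15, 15, 16, 17, 20, 21, 22, 24]

i=0 j=0: A[i]=3<=B[j]=7 take 3, i++
i=1 j=0: A[i]=7<=B[j]=7 take 7, i++
i=2 j=0: A[i]=10>B[j]=7 take 7, j++
i=2 j=1: A[i]=10<=B[j]=15 take 10, i++
i=3 j=1: A[i]=14<=B[j]=15 take 14, i++
i=4 j=1: A[i]=15<=B[j]=15 take 15, i++
i=5 j=1: A[i]=17>B[j]=15 take 15, j++
i=5 j=2: A[i]=17>B[j]=16 take 16, j++
i=5 j=3: B done, take A[i]=17, i++
i=6 j=3: B done, take A[i]=20, i++
i=7 j=3: B done, take A[i]=21, i++
i=8 j=3: B done, take A[i]=22, i++
i=9 j=3: B done, take A[i]=24, i++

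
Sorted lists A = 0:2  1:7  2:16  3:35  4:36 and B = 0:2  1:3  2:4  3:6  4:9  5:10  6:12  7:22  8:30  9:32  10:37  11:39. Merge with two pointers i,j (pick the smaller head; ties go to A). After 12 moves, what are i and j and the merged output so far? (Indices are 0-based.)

[i=0,j=0] A[i]=2<=B[j]=2 take 2 → i++
[i=1,j=0] A[i]=7>B[j]=2 take 2 → j++
[i=1,j=1] A[i]=7>B[j]=3 take 3 → j++
[i=1,j=2] A[i]=7>B[j]=4 take 4 → j++
[i=1,j=3] A[i]=7>B[j]=6 take 6 → j++
[i=1,j=4] A[i]=7<=B[j]=9 take 7 → i++
[i=2,j=4] A[i]=16>B[j]=9 take 9 → j++
[i=2,j=5] A[i]=16>B[j]=10 take 10 → j++
[i=2,j=6] A[i]=16>B[j]=12 take 12 → j++
[i=2,j=7] A[i]=16<=B[j]=22 take 16 → i++
[i=3,j=7] A[i]=35>B[j]=22 take 22 → j++
[i=3,j=8] A[i]=35>B[j]=30 take 30 → j++

i=3, j=9, merged so far=[2, 2, 3, 4, 6, 7, 9, 10, 12, 16, 22, 30]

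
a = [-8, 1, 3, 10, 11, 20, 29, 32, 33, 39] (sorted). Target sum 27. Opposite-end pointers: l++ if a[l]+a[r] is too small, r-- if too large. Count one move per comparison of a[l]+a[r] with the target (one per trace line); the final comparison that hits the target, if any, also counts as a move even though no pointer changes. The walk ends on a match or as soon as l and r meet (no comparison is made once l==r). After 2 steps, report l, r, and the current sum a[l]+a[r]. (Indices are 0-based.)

l=1, r=8, sum=34

[0,9] -8+39=31 >27 → r--
[0,8] -8+33=25 <27 → l++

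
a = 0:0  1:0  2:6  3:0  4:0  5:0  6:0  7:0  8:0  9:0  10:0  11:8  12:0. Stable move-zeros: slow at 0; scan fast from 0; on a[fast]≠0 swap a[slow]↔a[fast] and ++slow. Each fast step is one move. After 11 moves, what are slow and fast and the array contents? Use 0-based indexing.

slow=0 fast=0: a[fast]=0, fast++
slow=0 fast=1: a[fast]=0, fast++
slow=0 fast=2: a[fast]=6≠0 swap→a[0]=6, slow++,fast++
slow=1 fast=3: a[fast]=0, fast++
slow=1 fast=4: a[fast]=0, fast++
slow=1 fast=5: a[fast]=0, fast++
slow=1 fast=6: a[fast]=0, fast++
slow=1 fast=7: a[fast]=0, fast++
slow=1 fast=8: a[fast]=0, fast++
slow=1 fast=9: a[fast]=0, fast++
slow=1 fast=10: a[fast]=0, fast++

slow=1, fast=11, a=[6, 0, 0, 0, 0, 0, 0, 0, 0, 0, 0, 8, 0]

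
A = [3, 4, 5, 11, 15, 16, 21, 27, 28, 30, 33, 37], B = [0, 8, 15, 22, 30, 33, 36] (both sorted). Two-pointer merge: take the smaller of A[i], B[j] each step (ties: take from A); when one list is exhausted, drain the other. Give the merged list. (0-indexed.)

i=0 j=0: A[i]=3>B[j]=0 take 0, j++
i=0 j=1: A[i]=3<=B[j]=8 take 3, i++
i=1 j=1: A[i]=4<=B[j]=8 take 4, i++
i=2 j=1: A[i]=5<=B[j]=8 take 5, i++
i=3 j=1: A[i]=11>B[j]=8 take 8, j++
i=3 j=2: A[i]=11<=B[j]=15 take 11, i++
i=4 j=2: A[i]=15<=B[j]=15 take 15, i++
i=5 j=2: A[i]=16>B[j]=15 take 15, j++
i=5 j=3: A[i]=16<=B[j]=22 take 16, i++
i=6 j=3: A[i]=21<=B[j]=22 take 21, i++
i=7 j=3: A[i]=27>B[j]=22 take 22, j++
i=7 j=4: A[i]=27<=B[j]=30 take 27, i++
i=8 j=4: A[i]=28<=B[j]=30 take 28, i++
i=9 j=4: A[i]=30<=B[j]=30 take 30, i++
i=10 j=4: A[i]=33>B[j]=30 take 30, j++
i=10 j=5: A[i]=33<=B[j]=33 take 33, i++
i=11 j=5: A[i]=37>B[j]=33 take 33, j++
i=11 j=6: A[i]=37>B[j]=36 take 36, j++
i=11 j=7: B done, take A[i]=37, i++

[0, 3, 4, 5, 8, 11, 15, 15, 16, 21, 22, 27, 28, 30, 30, 33, 33, 36, 37]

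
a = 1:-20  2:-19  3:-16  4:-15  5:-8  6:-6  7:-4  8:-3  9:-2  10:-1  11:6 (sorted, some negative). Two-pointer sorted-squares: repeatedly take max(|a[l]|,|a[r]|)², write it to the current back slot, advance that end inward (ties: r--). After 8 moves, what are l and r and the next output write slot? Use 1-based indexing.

l=8, r=10, next write slot=3

[1,11] |-20|>|6| out[11]=400 → l++
[2,11] |-19|>|6| out[10]=361 → l++
[3,11] |-16|>|6| out[9]=256 → l++
[4,11] |-15|>|6| out[8]=225 → l++
[5,11] |-8|>|6| out[7]=64 → l++
[6,11] |-6|<=|6| out[6]=36 → r--
[6,10] |-6|>|-1| out[5]=36 → l++
[7,10] |-4|>|-1| out[4]=16 → l++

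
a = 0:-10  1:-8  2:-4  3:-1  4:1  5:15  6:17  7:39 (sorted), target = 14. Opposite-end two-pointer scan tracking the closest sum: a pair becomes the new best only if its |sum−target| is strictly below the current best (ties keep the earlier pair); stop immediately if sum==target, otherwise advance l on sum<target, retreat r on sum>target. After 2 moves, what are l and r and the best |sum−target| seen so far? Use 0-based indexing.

[0,7] -10+39=29 d=15 * → r--
[0,6] -10+17=7 d=7 * → l++

l=1, r=6, best |Δ|=7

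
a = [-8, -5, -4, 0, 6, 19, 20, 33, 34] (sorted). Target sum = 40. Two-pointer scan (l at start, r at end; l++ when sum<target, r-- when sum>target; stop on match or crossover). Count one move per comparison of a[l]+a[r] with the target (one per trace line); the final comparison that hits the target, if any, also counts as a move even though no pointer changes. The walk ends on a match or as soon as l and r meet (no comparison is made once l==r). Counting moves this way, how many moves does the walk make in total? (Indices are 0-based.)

5 moves

[0,8] -8+34=26 <40 → l++
[1,8] -5+34=29 <40 → l++
[2,8] -4+34=30 <40 → l++
[3,8] 0+34=34 <40 → l++
[4,8] 6+34=40 → found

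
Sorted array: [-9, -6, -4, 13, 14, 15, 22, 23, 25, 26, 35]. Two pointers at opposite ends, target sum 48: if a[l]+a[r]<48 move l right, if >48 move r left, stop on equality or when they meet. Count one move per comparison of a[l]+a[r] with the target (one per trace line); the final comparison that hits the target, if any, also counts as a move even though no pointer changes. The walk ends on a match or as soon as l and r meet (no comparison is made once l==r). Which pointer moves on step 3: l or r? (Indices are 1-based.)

l

[1,11] -9+35=26 <48 → l++
[2,11] -6+35=29 <48 → l++
[3,11] -4+35=31 <48 → l++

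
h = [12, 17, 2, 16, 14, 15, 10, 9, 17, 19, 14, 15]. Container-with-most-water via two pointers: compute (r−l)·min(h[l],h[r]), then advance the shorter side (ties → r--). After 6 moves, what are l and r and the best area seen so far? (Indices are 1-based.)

[1,12] min(12,15)*11=132 best=132 * → l++
[2,12] min(17,15)*10=150 best=150 * → r--
[2,11] min(17,14)*9=126 best=150 → r--
[2,10] min(17,19)*8=136 best=150 → l++
[3,10] min(2,19)*7=14 best=150 → l++
[4,10] min(16,19)*6=96 best=150 → l++

l=5, r=10, best area=150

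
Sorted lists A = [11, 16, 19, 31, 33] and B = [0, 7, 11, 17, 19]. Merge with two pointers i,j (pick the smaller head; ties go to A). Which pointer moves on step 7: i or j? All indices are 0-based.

i

i=0 j=0: A[i]=11>B[j]=0 take 0, j++
i=0 j=1: A[i]=11>B[j]=7 take 7, j++
i=0 j=2: A[i]=11<=B[j]=11 take 11, i++
i=1 j=2: A[i]=16>B[j]=11 take 11, j++
i=1 j=3: A[i]=16<=B[j]=17 take 16, i++
i=2 j=3: A[i]=19>B[j]=17 take 17, j++
i=2 j=4: A[i]=19<=B[j]=19 take 19, i++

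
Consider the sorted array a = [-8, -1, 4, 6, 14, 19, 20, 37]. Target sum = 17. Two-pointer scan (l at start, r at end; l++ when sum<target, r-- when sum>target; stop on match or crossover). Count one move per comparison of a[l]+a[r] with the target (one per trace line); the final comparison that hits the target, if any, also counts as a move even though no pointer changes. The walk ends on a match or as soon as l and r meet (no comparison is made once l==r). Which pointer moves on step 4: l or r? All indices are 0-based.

l=0 r=7: -8+37=29 >17, r--
l=0 r=6: -8+20=12 <17, l++
l=1 r=6: -1+20=19 >17, r--
l=1 r=5: -1+19=18 >17, r--

r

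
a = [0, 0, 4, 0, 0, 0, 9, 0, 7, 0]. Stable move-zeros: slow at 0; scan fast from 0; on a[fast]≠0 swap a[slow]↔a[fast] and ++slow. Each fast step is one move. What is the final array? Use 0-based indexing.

[4, 9, 7, 0, 0, 0, 0, 0, 0, 0]

slow=0 fast=0: a[fast]=0, fast++
slow=0 fast=1: a[fast]=0, fast++
slow=0 fast=2: a[fast]=4≠0 swap→a[0]=4, slow++,fast++
slow=1 fast=3: a[fast]=0, fast++
slow=1 fast=4: a[fast]=0, fast++
slow=1 fast=5: a[fast]=0, fast++
slow=1 fast=6: a[fast]=9≠0 swap→a[1]=9, slow++,fast++
slow=2 fast=7: a[fast]=0, fast++
slow=2 fast=8: a[fast]=7≠0 swap→a[2]=7, slow++,fast++
slow=3 fast=9: a[fast]=0, fast++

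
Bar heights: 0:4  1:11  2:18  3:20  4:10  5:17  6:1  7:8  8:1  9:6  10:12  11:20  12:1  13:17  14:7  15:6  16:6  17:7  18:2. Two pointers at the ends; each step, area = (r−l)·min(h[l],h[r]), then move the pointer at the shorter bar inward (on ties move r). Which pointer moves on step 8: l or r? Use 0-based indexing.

[0,18] min(4,2)*18=36 best=36 * → r--
[0,17] min(4,7)*17=68 best=68 * → l++
[1,17] min(11,7)*16=112 best=112 * → r--
[1,16] min(11,6)*15=90 best=112 → r--
[1,15] min(11,6)*14=84 best=112 → r--
[1,14] min(11,7)*13=91 best=112 → r--
[1,13] min(11,17)*12=132 best=132 * → l++
[2,13] min(18,17)*11=187 best=187 * → r--

r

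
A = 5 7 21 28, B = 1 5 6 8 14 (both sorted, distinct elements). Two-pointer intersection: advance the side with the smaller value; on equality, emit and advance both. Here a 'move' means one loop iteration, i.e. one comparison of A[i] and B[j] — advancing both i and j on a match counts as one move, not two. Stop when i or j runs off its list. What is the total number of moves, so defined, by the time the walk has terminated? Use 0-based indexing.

[i=0,j=0] 5>1 → j++
[i=0,j=1] 5==5 emit → i++,j++
[i=1,j=2] 7>6 → j++
[i=1,j=3] 7<8 → i++
[i=2,j=3] 21>8 → j++
[i=2,j=4] 21>14 → j++

6 moves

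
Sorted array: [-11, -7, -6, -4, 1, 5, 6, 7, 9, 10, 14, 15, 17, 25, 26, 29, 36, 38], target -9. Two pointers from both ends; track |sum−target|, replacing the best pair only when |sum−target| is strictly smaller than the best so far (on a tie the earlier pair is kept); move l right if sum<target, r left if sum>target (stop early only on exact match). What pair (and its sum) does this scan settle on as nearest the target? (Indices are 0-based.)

pair (-11, 1) with sum -10 (|Δ|=1)

[0,17] -11+38=27 d=36 * → r--
[0,16] -11+36=25 d=34 * → r--
[0,15] -11+29=18 d=27 * → r--
[0,14] -11+26=15 d=24 * → r--
[0,13] -11+25=14 d=23 * → r--
[0,12] -11+17=6 d=15 * → r--
[0,11] -11+15=4 d=13 * → r--
[0,10] -11+14=3 d=12 * → r--
[0,9] -11+10=-1 d=8 * → r--
[0,8] -11+9=-2 d=7 * → r--
[0,7] -11+7=-4 d=5 * → r--
[0,6] -11+6=-5 d=4 * → r--
[0,5] -11+5=-6 d=3 * → r--
[0,4] -11+1=-10 d=1 * → l++
[1,4] -7+1=-6 d=3 → r--
[1,3] -7+-4=-11 d=2 → l++
[2,3] -6+-4=-10 d=1 → l++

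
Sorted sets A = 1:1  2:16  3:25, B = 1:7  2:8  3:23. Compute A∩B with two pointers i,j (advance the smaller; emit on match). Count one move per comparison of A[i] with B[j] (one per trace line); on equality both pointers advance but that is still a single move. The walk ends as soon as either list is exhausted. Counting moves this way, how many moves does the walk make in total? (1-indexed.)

5 moves

[i=1,j=1] 1<7 → i++
[i=2,j=1] 16>7 → j++
[i=2,j=2] 16>8 → j++
[i=2,j=3] 16<23 → i++
[i=3,j=3] 25>23 → j++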